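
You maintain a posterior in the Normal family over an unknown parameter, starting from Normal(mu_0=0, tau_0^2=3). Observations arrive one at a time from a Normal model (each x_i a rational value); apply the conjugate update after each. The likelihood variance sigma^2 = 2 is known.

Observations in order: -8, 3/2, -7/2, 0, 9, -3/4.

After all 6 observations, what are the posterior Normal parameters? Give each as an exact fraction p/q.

mu_0=-21/80, tau_0^2=3/10

obs 1: x=-8 → posterior Normal(-24/5, 6/5)
obs 2: x=3/2 → posterior Normal(-39/16, 3/4)
obs 3: x=-7/2 → posterior Normal(-30/11, 6/11)
obs 4: x=0 → posterior Normal(-15/7, 3/7)
obs 5: x=9 → posterior Normal(-3/17, 6/17)
obs 6: x=-3/4 → posterior Normal(-21/80, 3/10)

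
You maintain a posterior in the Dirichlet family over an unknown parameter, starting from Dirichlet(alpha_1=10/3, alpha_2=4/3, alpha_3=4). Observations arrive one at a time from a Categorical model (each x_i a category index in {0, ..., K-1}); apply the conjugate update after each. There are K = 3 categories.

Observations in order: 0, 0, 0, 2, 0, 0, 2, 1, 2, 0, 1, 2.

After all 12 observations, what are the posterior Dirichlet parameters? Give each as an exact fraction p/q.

obs 1: x=0 → posterior Dirichlet(13/3, 4/3, 4)
obs 2: x=0 → posterior Dirichlet(16/3, 4/3, 4)
obs 3: x=0 → posterior Dirichlet(19/3, 4/3, 4)
obs 4: x=2 → posterior Dirichlet(19/3, 4/3, 5)
obs 5: x=0 → posterior Dirichlet(22/3, 4/3, 5)
obs 6: x=0 → posterior Dirichlet(25/3, 4/3, 5)
obs 7: x=2 → posterior Dirichlet(25/3, 4/3, 6)
obs 8: x=1 → posterior Dirichlet(25/3, 7/3, 6)
obs 9: x=2 → posterior Dirichlet(25/3, 7/3, 7)
obs 10: x=0 → posterior Dirichlet(28/3, 7/3, 7)
obs 11: x=1 → posterior Dirichlet(28/3, 10/3, 7)
obs 12: x=2 → posterior Dirichlet(28/3, 10/3, 8)

alpha_1=28/3, alpha_2=10/3, alpha_3=8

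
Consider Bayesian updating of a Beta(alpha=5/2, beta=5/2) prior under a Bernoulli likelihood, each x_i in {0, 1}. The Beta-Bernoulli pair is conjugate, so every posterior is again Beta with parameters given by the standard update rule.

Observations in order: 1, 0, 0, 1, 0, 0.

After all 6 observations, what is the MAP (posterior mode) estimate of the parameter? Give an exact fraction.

obs 1: x=1 → posterior Beta(7/2, 5/2)
obs 2: x=0 → posterior Beta(7/2, 7/2)
obs 3: x=0 → posterior Beta(7/2, 9/2)
obs 4: x=1 → posterior Beta(9/2, 9/2)
obs 5: x=0 → posterior Beta(9/2, 11/2)
obs 6: x=0 → posterior Beta(9/2, 13/2)

7/18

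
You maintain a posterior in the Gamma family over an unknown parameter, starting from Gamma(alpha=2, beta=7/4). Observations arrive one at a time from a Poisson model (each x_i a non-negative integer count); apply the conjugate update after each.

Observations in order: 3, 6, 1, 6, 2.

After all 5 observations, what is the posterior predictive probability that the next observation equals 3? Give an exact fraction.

4178072559605309018368859336290560/20013311644049280264138724244295391

obs 1: x=3 → posterior Gamma(5, 11/4)
obs 2: x=6 → posterior Gamma(11, 15/4)
obs 3: x=1 → posterior Gamma(12, 19/4)
obs 4: x=6 → posterior Gamma(18, 23/4)
obs 5: x=2 → posterior Gamma(20, 27/4)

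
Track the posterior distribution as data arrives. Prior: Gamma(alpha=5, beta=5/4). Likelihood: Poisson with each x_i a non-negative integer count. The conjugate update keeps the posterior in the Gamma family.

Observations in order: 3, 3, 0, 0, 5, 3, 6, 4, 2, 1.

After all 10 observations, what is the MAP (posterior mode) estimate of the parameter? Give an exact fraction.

obs 1: x=3 → posterior Gamma(8, 9/4)
obs 2: x=3 → posterior Gamma(11, 13/4)
obs 3: x=0 → posterior Gamma(11, 17/4)
obs 4: x=0 → posterior Gamma(11, 21/4)
obs 5: x=5 → posterior Gamma(16, 25/4)
obs 6: x=3 → posterior Gamma(19, 29/4)
obs 7: x=6 → posterior Gamma(25, 33/4)
obs 8: x=4 → posterior Gamma(29, 37/4)
obs 9: x=2 → posterior Gamma(31, 41/4)
obs 10: x=1 → posterior Gamma(32, 45/4)

124/45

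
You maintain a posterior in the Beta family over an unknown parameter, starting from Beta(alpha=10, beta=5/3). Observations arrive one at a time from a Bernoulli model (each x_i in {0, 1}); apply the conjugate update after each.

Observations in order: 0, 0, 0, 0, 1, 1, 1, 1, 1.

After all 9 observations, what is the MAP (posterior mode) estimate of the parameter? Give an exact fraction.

obs 1: x=0 → posterior Beta(10, 8/3)
obs 2: x=0 → posterior Beta(10, 11/3)
obs 3: x=0 → posterior Beta(10, 14/3)
obs 4: x=0 → posterior Beta(10, 17/3)
obs 5: x=1 → posterior Beta(11, 17/3)
obs 6: x=1 → posterior Beta(12, 17/3)
obs 7: x=1 → posterior Beta(13, 17/3)
obs 8: x=1 → posterior Beta(14, 17/3)
obs 9: x=1 → posterior Beta(15, 17/3)

3/4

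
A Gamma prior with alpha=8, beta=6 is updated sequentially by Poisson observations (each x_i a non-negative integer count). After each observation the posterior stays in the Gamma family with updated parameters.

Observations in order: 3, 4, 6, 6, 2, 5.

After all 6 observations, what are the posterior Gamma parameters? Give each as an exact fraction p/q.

alpha=34, beta=12

obs 1: x=3 → posterior Gamma(11, 7)
obs 2: x=4 → posterior Gamma(15, 8)
obs 3: x=6 → posterior Gamma(21, 9)
obs 4: x=6 → posterior Gamma(27, 10)
obs 5: x=2 → posterior Gamma(29, 11)
obs 6: x=5 → posterior Gamma(34, 12)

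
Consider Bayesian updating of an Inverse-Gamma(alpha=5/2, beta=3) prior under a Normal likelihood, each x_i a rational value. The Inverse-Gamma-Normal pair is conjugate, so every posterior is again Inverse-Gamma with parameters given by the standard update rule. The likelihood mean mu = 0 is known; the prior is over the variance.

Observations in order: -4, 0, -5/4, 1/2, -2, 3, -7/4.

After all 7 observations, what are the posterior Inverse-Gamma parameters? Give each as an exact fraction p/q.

obs 1: x=-4 → posterior Inverse-Gamma(3, 11)
obs 2: x=0 → posterior Inverse-Gamma(7/2, 11)
obs 3: x=-5/4 → posterior Inverse-Gamma(4, 377/32)
obs 4: x=1/2 → posterior Inverse-Gamma(9/2, 381/32)
obs 5: x=-2 → posterior Inverse-Gamma(5, 445/32)
obs 6: x=3 → posterior Inverse-Gamma(11/2, 589/32)
obs 7: x=-7/4 → posterior Inverse-Gamma(6, 319/16)

alpha=6, beta=319/16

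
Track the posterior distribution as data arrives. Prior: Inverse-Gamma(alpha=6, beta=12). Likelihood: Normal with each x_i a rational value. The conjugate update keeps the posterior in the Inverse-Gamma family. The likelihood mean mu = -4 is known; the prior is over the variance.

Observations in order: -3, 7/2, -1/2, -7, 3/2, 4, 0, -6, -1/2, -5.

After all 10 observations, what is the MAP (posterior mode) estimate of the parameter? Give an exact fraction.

115/12

obs 1: x=-3 → posterior Inverse-Gamma(13/2, 25/2)
obs 2: x=7/2 → posterior Inverse-Gamma(7, 325/8)
obs 3: x=-1/2 → posterior Inverse-Gamma(15/2, 187/4)
obs 4: x=-7 → posterior Inverse-Gamma(8, 205/4)
obs 5: x=3/2 → posterior Inverse-Gamma(17/2, 531/8)
obs 6: x=4 → posterior Inverse-Gamma(9, 787/8)
obs 7: x=0 → posterior Inverse-Gamma(19/2, 851/8)
obs 8: x=-6 → posterior Inverse-Gamma(10, 867/8)
obs 9: x=-1/2 → posterior Inverse-Gamma(21/2, 229/2)
obs 10: x=-5 → posterior Inverse-Gamma(11, 115)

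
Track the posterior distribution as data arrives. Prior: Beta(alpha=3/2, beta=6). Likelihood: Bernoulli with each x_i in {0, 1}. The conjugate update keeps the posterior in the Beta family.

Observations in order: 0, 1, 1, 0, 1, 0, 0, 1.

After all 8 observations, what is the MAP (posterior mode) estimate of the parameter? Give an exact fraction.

obs 1: x=0 → posterior Beta(3/2, 7)
obs 2: x=1 → posterior Beta(5/2, 7)
obs 3: x=1 → posterior Beta(7/2, 7)
obs 4: x=0 → posterior Beta(7/2, 8)
obs 5: x=1 → posterior Beta(9/2, 8)
obs 6: x=0 → posterior Beta(9/2, 9)
obs 7: x=0 → posterior Beta(9/2, 10)
obs 8: x=1 → posterior Beta(11/2, 10)

1/3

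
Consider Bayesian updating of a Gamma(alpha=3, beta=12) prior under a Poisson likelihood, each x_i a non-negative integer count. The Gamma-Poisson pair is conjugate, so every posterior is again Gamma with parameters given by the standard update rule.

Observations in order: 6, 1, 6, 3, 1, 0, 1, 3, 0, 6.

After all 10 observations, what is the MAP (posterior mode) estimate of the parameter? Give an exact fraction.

29/22

obs 1: x=6 → posterior Gamma(9, 13)
obs 2: x=1 → posterior Gamma(10, 14)
obs 3: x=6 → posterior Gamma(16, 15)
obs 4: x=3 → posterior Gamma(19, 16)
obs 5: x=1 → posterior Gamma(20, 17)
obs 6: x=0 → posterior Gamma(20, 18)
obs 7: x=1 → posterior Gamma(21, 19)
obs 8: x=3 → posterior Gamma(24, 20)
obs 9: x=0 → posterior Gamma(24, 21)
obs 10: x=6 → posterior Gamma(30, 22)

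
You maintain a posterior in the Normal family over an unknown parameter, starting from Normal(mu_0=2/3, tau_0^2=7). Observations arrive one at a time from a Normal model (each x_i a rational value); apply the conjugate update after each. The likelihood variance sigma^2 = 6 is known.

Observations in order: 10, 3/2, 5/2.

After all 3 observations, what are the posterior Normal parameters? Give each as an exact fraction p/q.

obs 1: x=10 → posterior Normal(74/13, 42/13)
obs 2: x=3/2 → posterior Normal(169/40, 21/10)
obs 3: x=5/2 → posterior Normal(34/9, 14/9)

mu_0=34/9, tau_0^2=14/9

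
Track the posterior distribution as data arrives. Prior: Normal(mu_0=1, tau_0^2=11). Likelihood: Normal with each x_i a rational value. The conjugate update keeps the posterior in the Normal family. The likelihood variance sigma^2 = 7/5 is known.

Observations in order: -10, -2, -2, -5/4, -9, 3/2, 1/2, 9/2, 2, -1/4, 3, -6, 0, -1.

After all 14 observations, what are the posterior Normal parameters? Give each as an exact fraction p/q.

obs 1: x=-10 → posterior Normal(-543/62, 77/62)
obs 2: x=-2 → posterior Normal(-653/117, 77/117)
obs 3: x=-2 → posterior Normal(-763/172, 77/172)
obs 4: x=-5/4 → posterior Normal(-3327/908, 77/227)
obs 5: x=-9 → posterior Normal(-1769/376, 77/282)
obs 6: x=3/2 → posterior Normal(-4977/1348, 77/337)
obs 7: x=1/2 → posterior Normal(-4867/1568, 11/56)
obs 8: x=9/2 → posterior Normal(-3877/1788, 77/447)
obs 9: x=2 → posterior Normal(-3437/2008, 77/502)
obs 10: x=-1/4 → posterior Normal(-873/557, 77/557)
obs 11: x=3 → posterior Normal(-59/51, 77/612)
obs 12: x=-6 → posterior Normal(-1038/667, 77/667)
obs 13: x=0 → posterior Normal(-519/361, 77/722)
obs 14: x=-1 → posterior Normal(-1093/777, 11/111)

mu_0=-1093/777, tau_0^2=11/111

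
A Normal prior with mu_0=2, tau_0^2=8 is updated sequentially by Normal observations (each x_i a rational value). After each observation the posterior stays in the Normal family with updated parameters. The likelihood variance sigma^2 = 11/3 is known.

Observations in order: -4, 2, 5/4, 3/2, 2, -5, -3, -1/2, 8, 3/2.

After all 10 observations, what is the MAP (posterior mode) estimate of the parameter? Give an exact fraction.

112/251

obs 1: x=-4 → posterior Normal(-74/35, 88/35)
obs 2: x=2 → posterior Normal(-26/59, 88/59)
obs 3: x=5/4 → posterior Normal(4/83, 88/83)
obs 4: x=3/2 → posterior Normal(40/107, 88/107)
obs 5: x=2 → posterior Normal(88/131, 88/131)
obs 6: x=-5 → posterior Normal(-32/155, 88/155)
obs 7: x=-3 → posterior Normal(-104/179, 88/179)
obs 8: x=-1/2 → posterior Normal(-4/7, 88/203)
obs 9: x=8 → posterior Normal(76/227, 88/227)
obs 10: x=3/2 → posterior Normal(112/251, 88/251)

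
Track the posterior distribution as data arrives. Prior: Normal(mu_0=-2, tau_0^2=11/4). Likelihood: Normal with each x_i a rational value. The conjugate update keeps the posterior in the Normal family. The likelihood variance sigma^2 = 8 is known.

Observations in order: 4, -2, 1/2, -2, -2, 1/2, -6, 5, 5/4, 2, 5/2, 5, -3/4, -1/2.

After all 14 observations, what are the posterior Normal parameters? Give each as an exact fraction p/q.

mu_0=37/372, tau_0^2=44/93

obs 1: x=4 → posterior Normal(-20/43, 88/43)
obs 2: x=-2 → posterior Normal(-7/9, 44/27)
obs 3: x=1/2 → posterior Normal(-73/130, 88/65)
obs 4: x=-2 → posterior Normal(-117/152, 22/19)
obs 5: x=-2 → posterior Normal(-161/174, 88/87)
obs 6: x=1/2 → posterior Normal(-75/98, 44/49)
obs 7: x=-6 → posterior Normal(-141/109, 88/109)
obs 8: x=5 → posterior Normal(-43/60, 11/15)
obs 9: x=5/4 → posterior Normal(-289/524, 88/131)
obs 10: x=2 → posterior Normal(-201/568, 44/71)
obs 11: x=5/2 → posterior Normal(-91/612, 88/153)
obs 12: x=5 → posterior Normal(129/656, 22/41)
obs 13: x=-3/4 → posterior Normal(24/175, 88/175)
obs 14: x=-1/2 → posterior Normal(37/372, 44/93)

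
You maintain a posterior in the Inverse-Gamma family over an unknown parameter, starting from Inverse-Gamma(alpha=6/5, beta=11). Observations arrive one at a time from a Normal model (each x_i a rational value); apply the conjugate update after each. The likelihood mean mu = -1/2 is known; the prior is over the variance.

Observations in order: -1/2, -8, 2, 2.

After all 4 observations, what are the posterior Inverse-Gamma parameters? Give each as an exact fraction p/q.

alpha=16/5, beta=363/8

obs 1: x=-1/2 → posterior Inverse-Gamma(17/10, 11)
obs 2: x=-8 → posterior Inverse-Gamma(11/5, 313/8)
obs 3: x=2 → posterior Inverse-Gamma(27/10, 169/4)
obs 4: x=2 → posterior Inverse-Gamma(16/5, 363/8)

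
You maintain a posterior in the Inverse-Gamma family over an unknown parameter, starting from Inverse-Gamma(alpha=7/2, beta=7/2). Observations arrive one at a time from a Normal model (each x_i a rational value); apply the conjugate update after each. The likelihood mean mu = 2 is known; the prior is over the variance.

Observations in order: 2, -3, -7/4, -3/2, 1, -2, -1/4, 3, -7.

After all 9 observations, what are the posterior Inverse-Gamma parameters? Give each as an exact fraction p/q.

alpha=8, beta=1299/16

obs 1: x=2 → posterior Inverse-Gamma(4, 7/2)
obs 2: x=-3 → posterior Inverse-Gamma(9/2, 16)
obs 3: x=-7/4 → posterior Inverse-Gamma(5, 737/32)
obs 4: x=-3/2 → posterior Inverse-Gamma(11/2, 933/32)
obs 5: x=1 → posterior Inverse-Gamma(6, 949/32)
obs 6: x=-2 → posterior Inverse-Gamma(13/2, 1205/32)
obs 7: x=-1/4 → posterior Inverse-Gamma(7, 643/16)
obs 8: x=3 → posterior Inverse-Gamma(15/2, 651/16)
obs 9: x=-7 → posterior Inverse-Gamma(8, 1299/16)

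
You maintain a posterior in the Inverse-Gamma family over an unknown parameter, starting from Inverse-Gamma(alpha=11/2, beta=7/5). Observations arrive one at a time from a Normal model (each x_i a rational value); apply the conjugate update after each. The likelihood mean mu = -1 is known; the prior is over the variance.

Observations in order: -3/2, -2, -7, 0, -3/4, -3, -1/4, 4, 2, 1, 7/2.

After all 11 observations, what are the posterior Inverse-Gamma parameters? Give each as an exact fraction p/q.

alpha=11, beta=4157/80

obs 1: x=-3/2 → posterior Inverse-Gamma(6, 61/40)
obs 2: x=-2 → posterior Inverse-Gamma(13/2, 81/40)
obs 3: x=-7 → posterior Inverse-Gamma(7, 801/40)
obs 4: x=0 → posterior Inverse-Gamma(15/2, 821/40)
obs 5: x=-3/4 → posterior Inverse-Gamma(8, 3289/160)
obs 6: x=-3 → posterior Inverse-Gamma(17/2, 3609/160)
obs 7: x=-1/4 → posterior Inverse-Gamma(9, 1827/80)
obs 8: x=4 → posterior Inverse-Gamma(19/2, 2827/80)
obs 9: x=2 → posterior Inverse-Gamma(10, 3187/80)
obs 10: x=1 → posterior Inverse-Gamma(21/2, 3347/80)
obs 11: x=7/2 → posterior Inverse-Gamma(11, 4157/80)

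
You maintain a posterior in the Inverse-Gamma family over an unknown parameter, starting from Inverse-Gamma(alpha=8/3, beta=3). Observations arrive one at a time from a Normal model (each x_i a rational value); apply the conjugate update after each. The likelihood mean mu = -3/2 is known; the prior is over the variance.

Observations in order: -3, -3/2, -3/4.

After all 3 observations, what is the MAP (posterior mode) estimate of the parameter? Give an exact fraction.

obs 1: x=-3 → posterior Inverse-Gamma(19/6, 33/8)
obs 2: x=-3/2 → posterior Inverse-Gamma(11/3, 33/8)
obs 3: x=-3/4 → posterior Inverse-Gamma(25/6, 141/32)

423/496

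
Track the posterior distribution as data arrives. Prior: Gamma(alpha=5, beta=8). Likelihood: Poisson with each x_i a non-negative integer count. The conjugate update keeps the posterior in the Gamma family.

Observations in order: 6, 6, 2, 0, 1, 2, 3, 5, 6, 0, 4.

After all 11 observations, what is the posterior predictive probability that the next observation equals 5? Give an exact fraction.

obs 1: x=6 → posterior Gamma(11, 9)
obs 2: x=6 → posterior Gamma(17, 10)
obs 3: x=2 → posterior Gamma(19, 11)
obs 4: x=0 → posterior Gamma(19, 12)
obs 5: x=1 → posterior Gamma(20, 13)
obs 6: x=2 → posterior Gamma(22, 14)
obs 7: x=3 → posterior Gamma(25, 15)
obs 8: x=5 → posterior Gamma(30, 16)
obs 9: x=6 → posterior Gamma(36, 17)
obs 10: x=0 → posterior Gamma(36, 18)
obs 11: x=4 → posterior Gamma(40, 19)

191816991697275097482580912303507899010848835372603606951/4398046511104000000000000000000000000000000000000000000000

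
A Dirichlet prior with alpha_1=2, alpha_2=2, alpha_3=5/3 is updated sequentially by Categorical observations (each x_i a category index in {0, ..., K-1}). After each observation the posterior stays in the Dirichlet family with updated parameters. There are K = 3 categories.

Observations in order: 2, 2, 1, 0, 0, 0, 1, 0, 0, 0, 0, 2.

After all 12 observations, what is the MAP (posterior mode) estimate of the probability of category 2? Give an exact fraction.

1/4

obs 1: x=2 → posterior Dirichlet(2, 2, 8/3)
obs 2: x=2 → posterior Dirichlet(2, 2, 11/3)
obs 3: x=1 → posterior Dirichlet(2, 3, 11/3)
obs 4: x=0 → posterior Dirichlet(3, 3, 11/3)
obs 5: x=0 → posterior Dirichlet(4, 3, 11/3)
obs 6: x=0 → posterior Dirichlet(5, 3, 11/3)
obs 7: x=1 → posterior Dirichlet(5, 4, 11/3)
obs 8: x=0 → posterior Dirichlet(6, 4, 11/3)
obs 9: x=0 → posterior Dirichlet(7, 4, 11/3)
obs 10: x=0 → posterior Dirichlet(8, 4, 11/3)
obs 11: x=0 → posterior Dirichlet(9, 4, 11/3)
obs 12: x=2 → posterior Dirichlet(9, 4, 14/3)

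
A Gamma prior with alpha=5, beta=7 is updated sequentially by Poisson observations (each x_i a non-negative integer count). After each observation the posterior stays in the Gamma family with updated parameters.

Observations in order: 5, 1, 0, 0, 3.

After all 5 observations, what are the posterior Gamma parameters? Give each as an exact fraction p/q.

obs 1: x=5 → posterior Gamma(10, 8)
obs 2: x=1 → posterior Gamma(11, 9)
obs 3: x=0 → posterior Gamma(11, 10)
obs 4: x=0 → posterior Gamma(11, 11)
obs 5: x=3 → posterior Gamma(14, 12)

alpha=14, beta=12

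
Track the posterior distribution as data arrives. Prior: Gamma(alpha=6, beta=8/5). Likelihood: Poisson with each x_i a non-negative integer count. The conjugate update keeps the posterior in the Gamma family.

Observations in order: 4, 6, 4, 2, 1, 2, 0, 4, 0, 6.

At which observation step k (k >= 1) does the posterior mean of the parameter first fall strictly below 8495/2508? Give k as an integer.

k = 6

obs 1: x=4 → posterior Gamma(10, 13/5)
obs 2: x=6 → posterior Gamma(16, 18/5)
obs 3: x=4 → posterior Gamma(20, 23/5)
obs 4: x=2 → posterior Gamma(22, 28/5)
obs 5: x=1 → posterior Gamma(23, 33/5)
obs 6: x=2 → posterior Gamma(25, 38/5)
obs 7: x=0 → posterior Gamma(25, 43/5)
obs 8: x=4 → posterior Gamma(29, 48/5)
obs 9: x=0 → posterior Gamma(29, 53/5)
obs 10: x=6 → posterior Gamma(35, 58/5)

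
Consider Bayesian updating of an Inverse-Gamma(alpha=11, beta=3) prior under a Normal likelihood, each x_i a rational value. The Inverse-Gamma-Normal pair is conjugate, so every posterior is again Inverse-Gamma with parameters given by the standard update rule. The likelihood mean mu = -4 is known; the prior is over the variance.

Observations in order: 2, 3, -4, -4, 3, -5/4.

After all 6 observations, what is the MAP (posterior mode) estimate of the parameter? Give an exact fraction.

obs 1: x=2 → posterior Inverse-Gamma(23/2, 21)
obs 2: x=3 → posterior Inverse-Gamma(12, 91/2)
obs 3: x=-4 → posterior Inverse-Gamma(25/2, 91/2)
obs 4: x=-4 → posterior Inverse-Gamma(13, 91/2)
obs 5: x=3 → posterior Inverse-Gamma(27/2, 70)
obs 6: x=-5/4 → posterior Inverse-Gamma(14, 2361/32)

787/160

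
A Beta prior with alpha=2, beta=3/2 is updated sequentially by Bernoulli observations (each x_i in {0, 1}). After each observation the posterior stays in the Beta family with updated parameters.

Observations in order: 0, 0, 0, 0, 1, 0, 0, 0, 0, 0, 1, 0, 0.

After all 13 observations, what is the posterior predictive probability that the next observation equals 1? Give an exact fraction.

8/33

obs 1: x=0 → posterior Beta(2, 5/2)
obs 2: x=0 → posterior Beta(2, 7/2)
obs 3: x=0 → posterior Beta(2, 9/2)
obs 4: x=0 → posterior Beta(2, 11/2)
obs 5: x=1 → posterior Beta(3, 11/2)
obs 6: x=0 → posterior Beta(3, 13/2)
obs 7: x=0 → posterior Beta(3, 15/2)
obs 8: x=0 → posterior Beta(3, 17/2)
obs 9: x=0 → posterior Beta(3, 19/2)
obs 10: x=0 → posterior Beta(3, 21/2)
obs 11: x=1 → posterior Beta(4, 21/2)
obs 12: x=0 → posterior Beta(4, 23/2)
obs 13: x=0 → posterior Beta(4, 25/2)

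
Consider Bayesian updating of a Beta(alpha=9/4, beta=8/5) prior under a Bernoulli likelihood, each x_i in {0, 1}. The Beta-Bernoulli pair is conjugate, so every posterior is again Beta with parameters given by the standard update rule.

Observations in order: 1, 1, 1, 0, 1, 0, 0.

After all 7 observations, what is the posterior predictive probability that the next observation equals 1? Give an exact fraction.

obs 1: x=1 → posterior Beta(13/4, 8/5)
obs 2: x=1 → posterior Beta(17/4, 8/5)
obs 3: x=1 → posterior Beta(21/4, 8/5)
obs 4: x=0 → posterior Beta(21/4, 13/5)
obs 5: x=1 → posterior Beta(25/4, 13/5)
obs 6: x=0 → posterior Beta(25/4, 18/5)
obs 7: x=0 → posterior Beta(25/4, 23/5)

125/217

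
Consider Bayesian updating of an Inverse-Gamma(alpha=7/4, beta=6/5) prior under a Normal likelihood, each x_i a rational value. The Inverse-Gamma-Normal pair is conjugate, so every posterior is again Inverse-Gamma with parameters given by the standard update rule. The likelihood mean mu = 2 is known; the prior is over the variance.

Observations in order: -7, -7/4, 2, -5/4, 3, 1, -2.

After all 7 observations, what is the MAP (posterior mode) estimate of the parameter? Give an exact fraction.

5041/500

obs 1: x=-7 → posterior Inverse-Gamma(9/4, 417/10)
obs 2: x=-7/4 → posterior Inverse-Gamma(11/4, 7797/160)
obs 3: x=2 → posterior Inverse-Gamma(13/4, 7797/160)
obs 4: x=-5/4 → posterior Inverse-Gamma(15/4, 4321/80)
obs 5: x=3 → posterior Inverse-Gamma(17/4, 4361/80)
obs 6: x=1 → posterior Inverse-Gamma(19/4, 4401/80)
obs 7: x=-2 → posterior Inverse-Gamma(21/4, 5041/80)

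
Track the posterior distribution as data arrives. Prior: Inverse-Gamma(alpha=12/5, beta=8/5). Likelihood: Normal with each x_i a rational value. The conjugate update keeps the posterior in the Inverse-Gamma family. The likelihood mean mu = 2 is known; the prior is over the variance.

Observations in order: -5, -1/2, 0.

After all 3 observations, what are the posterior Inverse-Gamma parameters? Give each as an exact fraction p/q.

alpha=39/10, beta=1249/40

obs 1: x=-5 → posterior Inverse-Gamma(29/10, 261/10)
obs 2: x=-1/2 → posterior Inverse-Gamma(17/5, 1169/40)
obs 3: x=0 → posterior Inverse-Gamma(39/10, 1249/40)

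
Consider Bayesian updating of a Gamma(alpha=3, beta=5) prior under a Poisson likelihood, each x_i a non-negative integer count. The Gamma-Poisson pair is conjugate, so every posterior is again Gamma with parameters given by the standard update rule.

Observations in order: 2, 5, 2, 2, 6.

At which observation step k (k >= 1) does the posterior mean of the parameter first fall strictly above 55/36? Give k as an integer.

obs 1: x=2 → posterior Gamma(5, 6)
obs 2: x=5 → posterior Gamma(10, 7)
obs 3: x=2 → posterior Gamma(12, 8)
obs 4: x=2 → posterior Gamma(14, 9)
obs 5: x=6 → posterior Gamma(20, 10)

k = 4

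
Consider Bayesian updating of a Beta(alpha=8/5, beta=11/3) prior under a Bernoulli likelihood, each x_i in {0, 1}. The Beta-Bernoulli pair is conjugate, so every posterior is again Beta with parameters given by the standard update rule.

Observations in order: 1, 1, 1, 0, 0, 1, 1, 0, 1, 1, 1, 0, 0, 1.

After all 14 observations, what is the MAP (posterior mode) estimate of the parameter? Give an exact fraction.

144/259

obs 1: x=1 → posterior Beta(13/5, 11/3)
obs 2: x=1 → posterior Beta(18/5, 11/3)
obs 3: x=1 → posterior Beta(23/5, 11/3)
obs 4: x=0 → posterior Beta(23/5, 14/3)
obs 5: x=0 → posterior Beta(23/5, 17/3)
obs 6: x=1 → posterior Beta(28/5, 17/3)
obs 7: x=1 → posterior Beta(33/5, 17/3)
obs 8: x=0 → posterior Beta(33/5, 20/3)
obs 9: x=1 → posterior Beta(38/5, 20/3)
obs 10: x=1 → posterior Beta(43/5, 20/3)
obs 11: x=1 → posterior Beta(48/5, 20/3)
obs 12: x=0 → posterior Beta(48/5, 23/3)
obs 13: x=0 → posterior Beta(48/5, 26/3)
obs 14: x=1 → posterior Beta(53/5, 26/3)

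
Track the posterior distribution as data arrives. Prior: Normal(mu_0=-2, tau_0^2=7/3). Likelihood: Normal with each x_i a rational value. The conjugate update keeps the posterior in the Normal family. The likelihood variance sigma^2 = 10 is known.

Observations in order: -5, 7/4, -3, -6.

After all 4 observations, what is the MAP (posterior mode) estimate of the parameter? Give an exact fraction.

obs 1: x=-5 → posterior Normal(-95/37, 70/37)
obs 2: x=7/4 → posterior Normal(-331/176, 35/22)
obs 3: x=-3 → posterior Normal(-415/204, 70/51)
obs 4: x=-6 → posterior Normal(-583/232, 35/29)

-583/232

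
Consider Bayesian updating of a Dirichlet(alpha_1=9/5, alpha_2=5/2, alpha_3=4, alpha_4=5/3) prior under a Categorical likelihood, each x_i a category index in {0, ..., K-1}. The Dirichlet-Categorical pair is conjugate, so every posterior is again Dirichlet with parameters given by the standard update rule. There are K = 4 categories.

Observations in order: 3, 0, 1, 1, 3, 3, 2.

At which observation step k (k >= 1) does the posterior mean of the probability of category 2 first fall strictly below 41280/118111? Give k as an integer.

k = 2

obs 1: x=3 → posterior Dirichlet(9/5, 5/2, 4, 8/3)
obs 2: x=0 → posterior Dirichlet(14/5, 5/2, 4, 8/3)
obs 3: x=1 → posterior Dirichlet(14/5, 7/2, 4, 8/3)
obs 4: x=1 → posterior Dirichlet(14/5, 9/2, 4, 8/3)
obs 5: x=3 → posterior Dirichlet(14/5, 9/2, 4, 11/3)
obs 6: x=3 → posterior Dirichlet(14/5, 9/2, 4, 14/3)
obs 7: x=2 → posterior Dirichlet(14/5, 9/2, 5, 14/3)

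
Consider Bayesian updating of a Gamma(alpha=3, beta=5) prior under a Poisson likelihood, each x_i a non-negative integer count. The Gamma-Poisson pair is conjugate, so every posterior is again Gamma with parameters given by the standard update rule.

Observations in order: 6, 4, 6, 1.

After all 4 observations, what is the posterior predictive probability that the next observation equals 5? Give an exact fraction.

obs 1: x=6 → posterior Gamma(9, 6)
obs 2: x=4 → posterior Gamma(13, 7)
obs 3: x=6 → posterior Gamma(19, 8)
obs 4: x=1 → posterior Gamma(20, 9)

64593676583969462719713/1250000000000000000000000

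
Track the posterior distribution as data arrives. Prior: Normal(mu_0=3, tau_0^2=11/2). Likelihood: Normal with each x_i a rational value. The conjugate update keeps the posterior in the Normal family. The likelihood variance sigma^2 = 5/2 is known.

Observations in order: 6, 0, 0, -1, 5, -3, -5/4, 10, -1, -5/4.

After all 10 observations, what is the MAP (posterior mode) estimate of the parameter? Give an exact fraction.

obs 1: x=6 → posterior Normal(81/16, 55/32)
obs 2: x=0 → posterior Normal(3, 55/54)
obs 3: x=0 → posterior Normal(81/38, 55/76)
obs 4: x=-1 → posterior Normal(10/7, 55/98)
obs 5: x=5 → posterior Normal(25/12, 11/24)
obs 6: x=-3 → posterior Normal(92/71, 55/142)
obs 7: x=-5/4 → posterior Normal(313/328, 55/164)
obs 8: x=10 → posterior Normal(251/124, 55/186)
obs 9: x=-1 → posterior Normal(709/416, 55/208)
obs 10: x=-5/4 → posterior Normal(327/230, 11/46)

327/230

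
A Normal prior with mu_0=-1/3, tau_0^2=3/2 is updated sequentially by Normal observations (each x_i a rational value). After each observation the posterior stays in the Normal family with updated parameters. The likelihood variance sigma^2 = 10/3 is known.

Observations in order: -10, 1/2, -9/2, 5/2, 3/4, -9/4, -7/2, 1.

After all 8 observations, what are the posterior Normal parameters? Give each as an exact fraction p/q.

mu_0=-877/552, tau_0^2=15/46

obs 1: x=-10 → posterior Normal(-10/3, 30/29)
obs 2: x=1/2 → posterior Normal(-553/228, 15/19)
obs 3: x=-9/2 → posterior Normal(-398/141, 30/47)
obs 4: x=5/2 → posterior Normal(-661/336, 15/28)
obs 5: x=3/4 → posterior Normal(-1241/780, 6/13)
obs 6: x=-9/4 → posterior Normal(-371/222, 15/37)
obs 7: x=-7/2 → posterior Normal(-931/498, 30/83)
obs 8: x=1 → posterior Normal(-877/552, 15/46)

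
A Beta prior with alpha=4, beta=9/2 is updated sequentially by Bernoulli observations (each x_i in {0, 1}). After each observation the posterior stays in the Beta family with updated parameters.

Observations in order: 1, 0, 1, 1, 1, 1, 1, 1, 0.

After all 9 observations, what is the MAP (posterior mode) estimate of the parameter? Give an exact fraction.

obs 1: x=1 → posterior Beta(5, 9/2)
obs 2: x=0 → posterior Beta(5, 11/2)
obs 3: x=1 → posterior Beta(6, 11/2)
obs 4: x=1 → posterior Beta(7, 11/2)
obs 5: x=1 → posterior Beta(8, 11/2)
obs 6: x=1 → posterior Beta(9, 11/2)
obs 7: x=1 → posterior Beta(10, 11/2)
obs 8: x=1 → posterior Beta(11, 11/2)
obs 9: x=0 → posterior Beta(11, 13/2)

20/31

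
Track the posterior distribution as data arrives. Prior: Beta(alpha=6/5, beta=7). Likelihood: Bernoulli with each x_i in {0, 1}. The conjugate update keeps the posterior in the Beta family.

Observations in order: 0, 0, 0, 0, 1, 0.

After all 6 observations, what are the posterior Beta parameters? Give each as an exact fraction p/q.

obs 1: x=0 → posterior Beta(6/5, 8)
obs 2: x=0 → posterior Beta(6/5, 9)
obs 3: x=0 → posterior Beta(6/5, 10)
obs 4: x=0 → posterior Beta(6/5, 11)
obs 5: x=1 → posterior Beta(11/5, 11)
obs 6: x=0 → posterior Beta(11/5, 12)

alpha=11/5, beta=12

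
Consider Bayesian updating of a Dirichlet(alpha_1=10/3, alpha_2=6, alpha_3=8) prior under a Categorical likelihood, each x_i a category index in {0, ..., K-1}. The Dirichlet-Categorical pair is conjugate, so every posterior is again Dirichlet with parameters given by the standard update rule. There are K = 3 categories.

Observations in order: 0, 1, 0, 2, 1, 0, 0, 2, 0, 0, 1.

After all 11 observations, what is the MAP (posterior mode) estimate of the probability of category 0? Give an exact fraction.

obs 1: x=0 → posterior Dirichlet(13/3, 6, 8)
obs 2: x=1 → posterior Dirichlet(13/3, 7, 8)
obs 3: x=0 → posterior Dirichlet(16/3, 7, 8)
obs 4: x=2 → posterior Dirichlet(16/3, 7, 9)
obs 5: x=1 → posterior Dirichlet(16/3, 8, 9)
obs 6: x=0 → posterior Dirichlet(19/3, 8, 9)
obs 7: x=0 → posterior Dirichlet(22/3, 8, 9)
obs 8: x=2 → posterior Dirichlet(22/3, 8, 10)
obs 9: x=0 → posterior Dirichlet(25/3, 8, 10)
obs 10: x=0 → posterior Dirichlet(28/3, 8, 10)
obs 11: x=1 → posterior Dirichlet(28/3, 9, 10)

25/76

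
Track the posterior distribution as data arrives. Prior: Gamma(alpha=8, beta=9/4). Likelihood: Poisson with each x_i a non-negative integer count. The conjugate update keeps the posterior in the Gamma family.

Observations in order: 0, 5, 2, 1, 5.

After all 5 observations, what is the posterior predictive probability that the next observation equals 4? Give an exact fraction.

423110490137360096092398501904521728/2781855434090103443811378243892171521

obs 1: x=0 → posterior Gamma(8, 13/4)
obs 2: x=5 → posterior Gamma(13, 17/4)
obs 3: x=2 → posterior Gamma(15, 21/4)
obs 4: x=1 → posterior Gamma(16, 25/4)
obs 5: x=5 → posterior Gamma(21, 29/4)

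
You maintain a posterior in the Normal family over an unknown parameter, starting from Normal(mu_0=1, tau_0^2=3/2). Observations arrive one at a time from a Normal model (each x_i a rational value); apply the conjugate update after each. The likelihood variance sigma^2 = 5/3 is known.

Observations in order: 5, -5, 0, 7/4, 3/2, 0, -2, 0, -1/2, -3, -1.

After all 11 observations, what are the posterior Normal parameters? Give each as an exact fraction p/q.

obs 1: x=5 → posterior Normal(55/19, 15/19)
obs 2: x=-5 → posterior Normal(5/14, 15/28)
obs 3: x=0 → posterior Normal(10/37, 15/37)
obs 4: x=7/4 → posterior Normal(103/184, 15/46)
obs 5: x=3/2 → posterior Normal(157/220, 3/11)
obs 6: x=0 → posterior Normal(157/256, 15/64)
obs 7: x=-2 → posterior Normal(85/292, 15/73)
obs 8: x=0 → posterior Normal(85/328, 15/82)
obs 9: x=-1/2 → posterior Normal(67/364, 15/91)
obs 10: x=-3 → posterior Normal(-41/400, 3/20)
obs 11: x=-1 → posterior Normal(-77/436, 15/109)

mu_0=-77/436, tau_0^2=15/109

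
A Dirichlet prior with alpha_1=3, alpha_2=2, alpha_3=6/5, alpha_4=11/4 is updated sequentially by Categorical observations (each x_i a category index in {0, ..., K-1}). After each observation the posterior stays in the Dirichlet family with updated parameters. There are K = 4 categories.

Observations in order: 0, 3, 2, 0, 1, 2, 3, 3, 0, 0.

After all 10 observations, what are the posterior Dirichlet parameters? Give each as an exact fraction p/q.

alpha_1=7, alpha_2=3, alpha_3=16/5, alpha_4=23/4

obs 1: x=0 → posterior Dirichlet(4, 2, 6/5, 11/4)
obs 2: x=3 → posterior Dirichlet(4, 2, 6/5, 15/4)
obs 3: x=2 → posterior Dirichlet(4, 2, 11/5, 15/4)
obs 4: x=0 → posterior Dirichlet(5, 2, 11/5, 15/4)
obs 5: x=1 → posterior Dirichlet(5, 3, 11/5, 15/4)
obs 6: x=2 → posterior Dirichlet(5, 3, 16/5, 15/4)
obs 7: x=3 → posterior Dirichlet(5, 3, 16/5, 19/4)
obs 8: x=3 → posterior Dirichlet(5, 3, 16/5, 23/4)
obs 9: x=0 → posterior Dirichlet(6, 3, 16/5, 23/4)
obs 10: x=0 → posterior Dirichlet(7, 3, 16/5, 23/4)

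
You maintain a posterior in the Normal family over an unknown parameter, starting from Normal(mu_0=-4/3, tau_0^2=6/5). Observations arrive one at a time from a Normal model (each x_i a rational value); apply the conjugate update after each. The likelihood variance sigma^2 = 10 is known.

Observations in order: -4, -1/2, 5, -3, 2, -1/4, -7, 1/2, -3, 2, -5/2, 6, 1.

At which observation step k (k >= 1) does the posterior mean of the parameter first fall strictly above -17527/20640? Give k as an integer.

k = 6

obs 1: x=-4 → posterior Normal(-34/21, 15/14)
obs 2: x=-1/2 → posterior Normal(-281/186, 30/31)
obs 3: x=5 → posterior Normal(-191/204, 15/17)
obs 4: x=-3 → posterior Normal(-245/222, 30/37)
obs 5: x=2 → posterior Normal(-209/240, 3/4)
obs 6: x=-1/4 → posterior Normal(-427/516, 30/43)
obs 7: x=-7 → posterior Normal(-679/552, 15/23)
obs 8: x=1/2 → posterior Normal(-661/588, 30/49)
obs 9: x=-3 → posterior Normal(-769/624, 15/26)
obs 10: x=2 → posterior Normal(-697/660, 6/11)
obs 11: x=-5/2 → posterior Normal(-787/696, 15/29)
obs 12: x=6 → posterior Normal(-571/732, 30/61)
obs 13: x=1 → posterior Normal(-535/768, 15/32)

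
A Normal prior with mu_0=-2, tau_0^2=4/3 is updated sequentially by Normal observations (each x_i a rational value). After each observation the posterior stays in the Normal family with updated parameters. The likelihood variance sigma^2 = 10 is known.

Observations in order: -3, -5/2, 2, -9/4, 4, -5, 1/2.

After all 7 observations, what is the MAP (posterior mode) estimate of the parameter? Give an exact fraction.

-85/58

obs 1: x=-3 → posterior Normal(-36/17, 20/17)
obs 2: x=-5/2 → posterior Normal(-41/19, 20/19)
obs 3: x=2 → posterior Normal(-37/21, 20/21)
obs 4: x=-9/4 → posterior Normal(-83/46, 20/23)
obs 5: x=4 → posterior Normal(-67/50, 4/5)
obs 6: x=-5 → posterior Normal(-29/18, 20/27)
obs 7: x=1/2 → posterior Normal(-85/58, 20/29)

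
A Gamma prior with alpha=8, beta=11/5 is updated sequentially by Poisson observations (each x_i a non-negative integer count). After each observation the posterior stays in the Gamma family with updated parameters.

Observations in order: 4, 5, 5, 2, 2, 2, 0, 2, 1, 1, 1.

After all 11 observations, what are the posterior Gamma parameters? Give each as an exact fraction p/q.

obs 1: x=4 → posterior Gamma(12, 16/5)
obs 2: x=5 → posterior Gamma(17, 21/5)
obs 3: x=5 → posterior Gamma(22, 26/5)
obs 4: x=2 → posterior Gamma(24, 31/5)
obs 5: x=2 → posterior Gamma(26, 36/5)
obs 6: x=2 → posterior Gamma(28, 41/5)
obs 7: x=0 → posterior Gamma(28, 46/5)
obs 8: x=2 → posterior Gamma(30, 51/5)
obs 9: x=1 → posterior Gamma(31, 56/5)
obs 10: x=1 → posterior Gamma(32, 61/5)
obs 11: x=1 → posterior Gamma(33, 66/5)

alpha=33, beta=66/5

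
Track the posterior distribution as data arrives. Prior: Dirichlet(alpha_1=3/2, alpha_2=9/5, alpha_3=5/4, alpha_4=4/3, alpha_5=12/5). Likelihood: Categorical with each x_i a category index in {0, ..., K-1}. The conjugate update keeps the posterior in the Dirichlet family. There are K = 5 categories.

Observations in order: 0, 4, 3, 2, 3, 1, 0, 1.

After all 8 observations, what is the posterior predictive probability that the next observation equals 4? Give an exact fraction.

obs 1: x=0 → posterior Dirichlet(5/2, 9/5, 5/4, 4/3, 12/5)
obs 2: x=4 → posterior Dirichlet(5/2, 9/5, 5/4, 4/3, 17/5)
obs 3: x=3 → posterior Dirichlet(5/2, 9/5, 5/4, 7/3, 17/5)
obs 4: x=2 → posterior Dirichlet(5/2, 9/5, 9/4, 7/3, 17/5)
obs 5: x=3 → posterior Dirichlet(5/2, 9/5, 9/4, 10/3, 17/5)
obs 6: x=1 → posterior Dirichlet(5/2, 14/5, 9/4, 10/3, 17/5)
obs 7: x=0 → posterior Dirichlet(7/2, 14/5, 9/4, 10/3, 17/5)
obs 8: x=1 → posterior Dirichlet(7/2, 19/5, 9/4, 10/3, 17/5)

204/977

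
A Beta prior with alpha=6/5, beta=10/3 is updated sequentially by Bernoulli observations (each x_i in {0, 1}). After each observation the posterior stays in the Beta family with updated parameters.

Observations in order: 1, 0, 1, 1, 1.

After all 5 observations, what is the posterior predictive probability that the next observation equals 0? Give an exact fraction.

obs 1: x=1 → posterior Beta(11/5, 10/3)
obs 2: x=0 → posterior Beta(11/5, 13/3)
obs 3: x=1 → posterior Beta(16/5, 13/3)
obs 4: x=1 → posterior Beta(21/5, 13/3)
obs 5: x=1 → posterior Beta(26/5, 13/3)

5/11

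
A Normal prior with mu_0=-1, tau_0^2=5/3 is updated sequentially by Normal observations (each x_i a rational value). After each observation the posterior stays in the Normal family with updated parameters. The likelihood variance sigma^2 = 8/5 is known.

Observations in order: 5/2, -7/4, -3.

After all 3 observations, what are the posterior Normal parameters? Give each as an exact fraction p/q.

obs 1: x=5/2 → posterior Normal(11/14, 40/49)
obs 2: x=-7/4 → posterior Normal(-21/296, 20/37)
obs 3: x=-3 → posterior Normal(-107/132, 40/99)

mu_0=-107/132, tau_0^2=40/99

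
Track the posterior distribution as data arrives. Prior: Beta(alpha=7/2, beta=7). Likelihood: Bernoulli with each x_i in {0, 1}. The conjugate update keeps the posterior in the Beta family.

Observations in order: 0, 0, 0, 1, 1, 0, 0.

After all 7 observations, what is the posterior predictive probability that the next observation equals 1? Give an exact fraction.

obs 1: x=0 → posterior Beta(7/2, 8)
obs 2: x=0 → posterior Beta(7/2, 9)
obs 3: x=0 → posterior Beta(7/2, 10)
obs 4: x=1 → posterior Beta(9/2, 10)
obs 5: x=1 → posterior Beta(11/2, 10)
obs 6: x=0 → posterior Beta(11/2, 11)
obs 7: x=0 → posterior Beta(11/2, 12)

11/35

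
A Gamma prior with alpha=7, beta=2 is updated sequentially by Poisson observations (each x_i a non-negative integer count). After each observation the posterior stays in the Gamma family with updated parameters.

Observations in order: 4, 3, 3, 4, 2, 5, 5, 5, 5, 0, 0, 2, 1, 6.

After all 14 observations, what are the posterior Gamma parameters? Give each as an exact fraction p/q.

alpha=52, beta=16

obs 1: x=4 → posterior Gamma(11, 3)
obs 2: x=3 → posterior Gamma(14, 4)
obs 3: x=3 → posterior Gamma(17, 5)
obs 4: x=4 → posterior Gamma(21, 6)
obs 5: x=2 → posterior Gamma(23, 7)
obs 6: x=5 → posterior Gamma(28, 8)
obs 7: x=5 → posterior Gamma(33, 9)
obs 8: x=5 → posterior Gamma(38, 10)
obs 9: x=5 → posterior Gamma(43, 11)
obs 10: x=0 → posterior Gamma(43, 12)
obs 11: x=0 → posterior Gamma(43, 13)
obs 12: x=2 → posterior Gamma(45, 14)
obs 13: x=1 → posterior Gamma(46, 15)
obs 14: x=6 → posterior Gamma(52, 16)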